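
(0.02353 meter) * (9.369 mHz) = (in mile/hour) 0.0004931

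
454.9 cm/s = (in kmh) 16.38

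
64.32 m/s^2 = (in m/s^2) 64.32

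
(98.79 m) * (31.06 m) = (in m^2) 3068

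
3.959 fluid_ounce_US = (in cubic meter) 0.0001171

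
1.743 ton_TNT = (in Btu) 6.912e+06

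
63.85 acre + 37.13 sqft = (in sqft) 2.781e+06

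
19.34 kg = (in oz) 682.2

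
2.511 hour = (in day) 0.1046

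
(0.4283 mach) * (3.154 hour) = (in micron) 1.656e+12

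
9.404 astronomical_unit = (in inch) 5.539e+13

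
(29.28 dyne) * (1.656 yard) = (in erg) 4434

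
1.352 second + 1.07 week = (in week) 1.07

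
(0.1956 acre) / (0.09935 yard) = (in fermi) 8.713e+18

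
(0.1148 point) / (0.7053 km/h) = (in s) 0.0002067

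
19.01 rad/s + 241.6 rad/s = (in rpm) 2489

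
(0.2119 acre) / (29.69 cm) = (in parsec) 9.36e-14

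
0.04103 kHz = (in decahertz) 4.103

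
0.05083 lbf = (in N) 0.2261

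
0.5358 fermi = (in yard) 5.86e-16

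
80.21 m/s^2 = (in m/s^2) 80.21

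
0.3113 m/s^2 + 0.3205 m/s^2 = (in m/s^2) 0.6318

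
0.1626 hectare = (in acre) 0.4018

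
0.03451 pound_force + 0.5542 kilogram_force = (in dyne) 5.588e+05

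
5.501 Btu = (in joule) 5804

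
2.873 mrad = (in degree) 0.1646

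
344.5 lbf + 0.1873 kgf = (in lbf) 344.9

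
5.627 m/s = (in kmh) 20.26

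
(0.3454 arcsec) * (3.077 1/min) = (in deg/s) 4.92e-06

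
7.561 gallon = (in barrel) 0.18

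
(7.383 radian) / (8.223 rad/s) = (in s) 0.8978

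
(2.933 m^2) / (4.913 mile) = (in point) 1.052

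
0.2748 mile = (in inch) 1.741e+04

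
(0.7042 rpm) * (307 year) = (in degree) 4.091e+10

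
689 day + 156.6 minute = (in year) 1.888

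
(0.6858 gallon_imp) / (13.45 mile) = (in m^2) 1.44e-07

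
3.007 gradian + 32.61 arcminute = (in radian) 0.05672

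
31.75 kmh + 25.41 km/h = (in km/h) 57.16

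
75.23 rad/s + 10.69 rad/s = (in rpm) 820.5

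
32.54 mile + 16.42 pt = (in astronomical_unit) 3.501e-07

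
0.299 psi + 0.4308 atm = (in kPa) 45.71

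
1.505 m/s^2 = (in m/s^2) 1.505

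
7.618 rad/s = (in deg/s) 436.5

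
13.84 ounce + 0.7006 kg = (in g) 1093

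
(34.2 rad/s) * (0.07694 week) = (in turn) 2.533e+05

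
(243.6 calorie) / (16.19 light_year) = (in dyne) 6.654e-10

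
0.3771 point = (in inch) 0.005237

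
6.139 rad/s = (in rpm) 58.62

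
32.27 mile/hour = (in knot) 28.04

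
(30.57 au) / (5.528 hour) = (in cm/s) 2.298e+10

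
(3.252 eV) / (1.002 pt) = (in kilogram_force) 1.503e-16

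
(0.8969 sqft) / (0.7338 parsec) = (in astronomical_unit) 2.46e-29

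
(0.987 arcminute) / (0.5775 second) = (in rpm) 0.004747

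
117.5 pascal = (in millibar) 1.175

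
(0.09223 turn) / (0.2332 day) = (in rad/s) 2.876e-05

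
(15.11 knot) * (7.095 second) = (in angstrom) 5.515e+11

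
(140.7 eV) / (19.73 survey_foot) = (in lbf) 8.427e-19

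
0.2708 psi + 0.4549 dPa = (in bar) 0.01867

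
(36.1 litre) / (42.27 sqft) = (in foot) 0.03016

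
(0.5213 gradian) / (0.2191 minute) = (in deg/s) 0.03569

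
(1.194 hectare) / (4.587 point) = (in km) 7379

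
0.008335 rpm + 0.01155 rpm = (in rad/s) 0.002082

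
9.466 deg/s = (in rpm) 1.578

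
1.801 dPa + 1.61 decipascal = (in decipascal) 3.411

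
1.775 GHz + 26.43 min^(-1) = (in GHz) 1.775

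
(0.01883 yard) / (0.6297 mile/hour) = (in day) 7.079e-07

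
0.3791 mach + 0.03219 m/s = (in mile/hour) 288.8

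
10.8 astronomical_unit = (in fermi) 1.616e+27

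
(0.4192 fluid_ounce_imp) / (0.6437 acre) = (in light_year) 4.833e-25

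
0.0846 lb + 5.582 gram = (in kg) 0.04396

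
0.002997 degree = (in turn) 8.325e-06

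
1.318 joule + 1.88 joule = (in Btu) 0.003031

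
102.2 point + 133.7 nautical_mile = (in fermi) 2.476e+20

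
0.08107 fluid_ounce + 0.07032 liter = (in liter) 0.07272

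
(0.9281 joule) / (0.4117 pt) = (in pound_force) 1437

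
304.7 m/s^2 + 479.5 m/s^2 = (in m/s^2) 784.2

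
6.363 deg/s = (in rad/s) 0.1111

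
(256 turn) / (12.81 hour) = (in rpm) 0.3331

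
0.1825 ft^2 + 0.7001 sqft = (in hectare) 8.2e-06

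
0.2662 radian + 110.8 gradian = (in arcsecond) 4.139e+05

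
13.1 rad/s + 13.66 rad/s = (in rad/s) 26.76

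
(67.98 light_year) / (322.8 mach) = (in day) 6.772e+07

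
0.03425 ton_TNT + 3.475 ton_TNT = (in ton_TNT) 3.509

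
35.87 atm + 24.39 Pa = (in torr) 2.726e+04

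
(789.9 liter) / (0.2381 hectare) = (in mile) 2.061e-07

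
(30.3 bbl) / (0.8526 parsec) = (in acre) 4.525e-20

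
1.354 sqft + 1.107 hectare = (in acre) 2.735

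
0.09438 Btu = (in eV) 6.215e+20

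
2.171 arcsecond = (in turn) 1.675e-06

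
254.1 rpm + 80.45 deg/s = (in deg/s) 1605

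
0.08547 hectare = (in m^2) 854.7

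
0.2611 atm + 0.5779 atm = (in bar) 0.8501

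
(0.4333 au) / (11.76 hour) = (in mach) 4497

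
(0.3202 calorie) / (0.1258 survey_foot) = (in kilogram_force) 3.563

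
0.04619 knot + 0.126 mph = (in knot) 0.1557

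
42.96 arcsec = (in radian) 0.0002083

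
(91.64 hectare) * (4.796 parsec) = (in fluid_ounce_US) 4.586e+27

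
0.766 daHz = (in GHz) 7.66e-09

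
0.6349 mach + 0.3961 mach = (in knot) 682.4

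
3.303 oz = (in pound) 0.2064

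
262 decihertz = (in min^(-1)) 1572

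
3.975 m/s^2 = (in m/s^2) 3.975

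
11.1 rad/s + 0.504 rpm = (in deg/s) 639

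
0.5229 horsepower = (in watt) 389.9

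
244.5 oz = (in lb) 15.28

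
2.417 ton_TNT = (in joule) 1.011e+10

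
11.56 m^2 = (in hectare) 0.001156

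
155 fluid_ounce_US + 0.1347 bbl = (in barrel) 0.1635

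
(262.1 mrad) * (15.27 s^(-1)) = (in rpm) 38.22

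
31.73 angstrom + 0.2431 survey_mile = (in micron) 3.912e+08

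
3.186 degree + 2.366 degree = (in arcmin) 333.1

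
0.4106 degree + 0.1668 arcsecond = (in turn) 0.001141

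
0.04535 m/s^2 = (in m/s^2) 0.04535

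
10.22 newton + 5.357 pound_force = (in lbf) 7.655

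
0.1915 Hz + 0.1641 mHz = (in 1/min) 11.5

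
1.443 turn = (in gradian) 577.2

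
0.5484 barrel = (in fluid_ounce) 2948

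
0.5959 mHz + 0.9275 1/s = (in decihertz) 9.281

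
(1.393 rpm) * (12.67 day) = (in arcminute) 5.49e+08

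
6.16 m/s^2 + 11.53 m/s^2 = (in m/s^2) 17.69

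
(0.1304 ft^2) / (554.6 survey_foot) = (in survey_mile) 4.453e-08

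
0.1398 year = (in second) 4.409e+06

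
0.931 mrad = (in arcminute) 3.201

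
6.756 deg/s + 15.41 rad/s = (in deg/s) 889.7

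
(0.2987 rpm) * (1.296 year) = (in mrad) 1.278e+09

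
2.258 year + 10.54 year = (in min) 6.727e+06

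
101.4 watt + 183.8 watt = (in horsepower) 0.3825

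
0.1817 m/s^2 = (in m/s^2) 0.1817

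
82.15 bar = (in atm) 81.08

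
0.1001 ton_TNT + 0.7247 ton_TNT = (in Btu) 3.271e+06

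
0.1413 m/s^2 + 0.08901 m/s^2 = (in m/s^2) 0.2303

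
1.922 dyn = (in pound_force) 4.321e-06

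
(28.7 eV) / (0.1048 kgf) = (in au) 2.991e-29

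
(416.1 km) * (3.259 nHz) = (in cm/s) 0.1356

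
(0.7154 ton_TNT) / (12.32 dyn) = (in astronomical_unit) 162.4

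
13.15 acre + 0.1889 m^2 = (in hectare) 5.322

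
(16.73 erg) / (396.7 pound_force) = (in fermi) 9.481e+05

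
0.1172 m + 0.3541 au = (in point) 1.502e+14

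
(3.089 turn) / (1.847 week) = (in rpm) 0.0001659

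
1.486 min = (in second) 89.16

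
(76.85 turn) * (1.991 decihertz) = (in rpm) 918.1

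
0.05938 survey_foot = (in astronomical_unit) 1.21e-13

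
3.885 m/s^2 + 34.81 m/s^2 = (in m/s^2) 38.7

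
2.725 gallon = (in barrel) 0.06488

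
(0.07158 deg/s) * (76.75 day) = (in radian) 8284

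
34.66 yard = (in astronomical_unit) 2.119e-10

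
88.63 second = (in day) 0.001026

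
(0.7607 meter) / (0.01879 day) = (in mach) 1.376e-06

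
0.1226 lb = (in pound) 0.1226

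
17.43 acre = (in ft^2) 7.593e+05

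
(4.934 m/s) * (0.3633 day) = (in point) 4.39e+08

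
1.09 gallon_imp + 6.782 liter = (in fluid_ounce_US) 396.9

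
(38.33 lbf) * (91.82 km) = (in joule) 1.566e+07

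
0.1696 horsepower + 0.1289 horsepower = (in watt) 222.6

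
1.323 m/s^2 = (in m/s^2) 1.323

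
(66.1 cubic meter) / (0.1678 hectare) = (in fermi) 3.939e+13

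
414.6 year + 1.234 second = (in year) 414.6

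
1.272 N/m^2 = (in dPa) 12.72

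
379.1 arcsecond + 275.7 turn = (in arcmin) 5.955e+06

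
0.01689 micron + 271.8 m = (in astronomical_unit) 1.817e-09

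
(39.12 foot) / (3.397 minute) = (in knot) 0.1137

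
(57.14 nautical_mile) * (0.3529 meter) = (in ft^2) 4.02e+05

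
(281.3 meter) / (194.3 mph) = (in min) 0.05398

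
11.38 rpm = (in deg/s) 68.28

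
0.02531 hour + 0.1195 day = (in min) 173.6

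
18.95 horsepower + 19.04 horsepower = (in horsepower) 37.99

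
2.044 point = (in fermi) 7.211e+11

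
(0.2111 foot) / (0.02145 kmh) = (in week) 1.786e-05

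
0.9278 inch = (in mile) 1.464e-05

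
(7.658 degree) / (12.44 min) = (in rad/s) 0.0001791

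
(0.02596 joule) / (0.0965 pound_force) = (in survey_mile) 3.758e-05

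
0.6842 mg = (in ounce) 2.413e-05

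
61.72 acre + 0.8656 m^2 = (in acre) 61.72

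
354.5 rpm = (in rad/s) 37.12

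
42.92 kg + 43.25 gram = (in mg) 4.296e+07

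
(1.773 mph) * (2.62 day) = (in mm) 1.794e+08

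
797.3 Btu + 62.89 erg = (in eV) 5.25e+24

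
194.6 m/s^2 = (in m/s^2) 194.6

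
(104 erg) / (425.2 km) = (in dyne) 2.446e-06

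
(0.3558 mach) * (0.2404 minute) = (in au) 1.168e-08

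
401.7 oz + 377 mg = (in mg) 1.139e+07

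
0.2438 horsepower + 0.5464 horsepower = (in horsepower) 0.7902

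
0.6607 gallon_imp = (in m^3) 0.003004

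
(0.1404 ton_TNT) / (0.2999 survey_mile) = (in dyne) 1.217e+11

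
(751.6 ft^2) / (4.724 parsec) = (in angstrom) 4.79e-06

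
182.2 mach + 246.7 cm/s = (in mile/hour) 1.388e+05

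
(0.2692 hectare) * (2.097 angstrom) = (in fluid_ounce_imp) 0.01987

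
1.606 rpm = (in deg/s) 9.636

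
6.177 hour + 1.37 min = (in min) 372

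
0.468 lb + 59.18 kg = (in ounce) 2095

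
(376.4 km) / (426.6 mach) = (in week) 4.284e-06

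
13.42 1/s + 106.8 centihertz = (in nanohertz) 1.449e+10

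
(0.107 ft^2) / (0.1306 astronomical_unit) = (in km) 5.088e-16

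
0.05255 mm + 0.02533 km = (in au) 1.693e-10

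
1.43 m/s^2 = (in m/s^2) 1.43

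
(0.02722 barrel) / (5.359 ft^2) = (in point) 24.64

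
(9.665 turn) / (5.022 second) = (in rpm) 115.5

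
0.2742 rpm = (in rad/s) 0.02871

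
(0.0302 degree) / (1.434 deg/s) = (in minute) 0.000351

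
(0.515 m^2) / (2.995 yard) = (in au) 1.257e-12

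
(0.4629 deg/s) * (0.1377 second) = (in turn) 0.0001771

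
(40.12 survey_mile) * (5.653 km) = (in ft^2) 3.929e+09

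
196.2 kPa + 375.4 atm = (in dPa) 3.823e+08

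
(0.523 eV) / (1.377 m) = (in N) 6.085e-20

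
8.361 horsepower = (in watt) 6235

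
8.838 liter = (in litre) 8.838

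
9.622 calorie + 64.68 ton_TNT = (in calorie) 6.468e+10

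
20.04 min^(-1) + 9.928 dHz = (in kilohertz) 0.001327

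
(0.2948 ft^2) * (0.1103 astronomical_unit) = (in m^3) 4.519e+08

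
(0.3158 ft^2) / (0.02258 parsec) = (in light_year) 4.451e-33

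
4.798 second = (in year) 1.521e-07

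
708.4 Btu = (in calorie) 1.786e+05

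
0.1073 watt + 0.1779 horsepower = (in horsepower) 0.178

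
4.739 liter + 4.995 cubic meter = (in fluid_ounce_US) 1.691e+05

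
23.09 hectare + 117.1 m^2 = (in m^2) 2.31e+05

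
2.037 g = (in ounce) 0.07185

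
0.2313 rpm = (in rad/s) 0.02422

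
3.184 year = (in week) 166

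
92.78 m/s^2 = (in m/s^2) 92.78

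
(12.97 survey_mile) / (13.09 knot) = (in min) 51.66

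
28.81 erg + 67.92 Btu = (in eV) 4.473e+23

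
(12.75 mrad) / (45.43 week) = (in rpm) 4.431e-09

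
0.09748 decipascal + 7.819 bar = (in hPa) 7819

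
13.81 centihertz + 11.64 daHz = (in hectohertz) 1.165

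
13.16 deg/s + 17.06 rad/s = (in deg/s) 990.6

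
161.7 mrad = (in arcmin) 555.9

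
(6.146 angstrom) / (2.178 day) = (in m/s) 3.266e-15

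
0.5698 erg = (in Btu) 5.401e-11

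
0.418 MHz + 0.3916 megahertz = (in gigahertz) 0.0008096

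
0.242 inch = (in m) 0.006147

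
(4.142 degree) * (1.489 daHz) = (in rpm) 10.28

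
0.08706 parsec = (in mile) 1.669e+12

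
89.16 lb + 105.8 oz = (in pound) 95.77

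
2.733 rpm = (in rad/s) 0.2862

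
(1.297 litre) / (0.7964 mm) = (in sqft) 17.53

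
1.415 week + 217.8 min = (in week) 1.437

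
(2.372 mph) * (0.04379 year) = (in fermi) 1.464e+21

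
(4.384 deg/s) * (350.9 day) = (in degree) 1.329e+08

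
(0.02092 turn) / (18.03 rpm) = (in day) 8.058e-07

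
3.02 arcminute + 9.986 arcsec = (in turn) 0.0001475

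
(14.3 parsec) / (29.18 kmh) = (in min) 9.073e+14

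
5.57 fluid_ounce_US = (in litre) 0.1647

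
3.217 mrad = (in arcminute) 11.06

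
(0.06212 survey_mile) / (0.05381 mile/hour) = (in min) 69.27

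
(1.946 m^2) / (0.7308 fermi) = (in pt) 7.548e+18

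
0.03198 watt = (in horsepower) 4.289e-05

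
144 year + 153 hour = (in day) 5.257e+04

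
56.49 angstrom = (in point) 1.601e-05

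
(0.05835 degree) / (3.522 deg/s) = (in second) 0.01657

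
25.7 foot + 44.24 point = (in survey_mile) 0.004877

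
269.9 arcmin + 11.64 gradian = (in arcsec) 5.391e+04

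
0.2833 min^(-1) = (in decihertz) 0.04722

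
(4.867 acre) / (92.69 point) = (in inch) 2.371e+07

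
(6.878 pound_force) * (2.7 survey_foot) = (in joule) 25.18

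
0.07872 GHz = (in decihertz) 7.872e+08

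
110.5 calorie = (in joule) 462.3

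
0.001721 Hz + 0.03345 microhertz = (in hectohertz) 1.721e-05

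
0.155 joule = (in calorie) 0.03705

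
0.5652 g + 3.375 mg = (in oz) 0.02006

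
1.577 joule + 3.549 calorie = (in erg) 1.643e+08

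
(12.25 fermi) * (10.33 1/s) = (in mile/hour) 2.831e-13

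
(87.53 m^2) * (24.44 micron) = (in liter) 2.139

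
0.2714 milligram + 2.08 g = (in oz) 0.07338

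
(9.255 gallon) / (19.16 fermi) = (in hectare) 1.828e+08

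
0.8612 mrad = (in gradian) 0.05483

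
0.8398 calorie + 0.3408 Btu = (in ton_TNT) 8.678e-08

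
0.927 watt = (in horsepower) 0.001243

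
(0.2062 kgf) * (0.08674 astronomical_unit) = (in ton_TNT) 6.271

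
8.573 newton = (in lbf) 1.927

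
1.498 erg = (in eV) 9.35e+11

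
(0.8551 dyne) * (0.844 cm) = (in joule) 7.217e-08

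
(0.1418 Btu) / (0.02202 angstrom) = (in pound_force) 1.527e+13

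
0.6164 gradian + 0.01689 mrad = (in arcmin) 33.34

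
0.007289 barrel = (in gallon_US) 0.3061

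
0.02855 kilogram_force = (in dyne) 2.8e+04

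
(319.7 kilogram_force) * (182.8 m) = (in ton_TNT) 0.000137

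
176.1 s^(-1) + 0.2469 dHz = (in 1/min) 1.057e+04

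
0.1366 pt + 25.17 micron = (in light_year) 7.754e-21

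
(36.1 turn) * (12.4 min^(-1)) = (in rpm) 447.6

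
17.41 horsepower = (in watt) 1.298e+04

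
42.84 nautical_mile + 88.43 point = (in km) 79.34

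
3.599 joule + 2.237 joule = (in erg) 5.836e+07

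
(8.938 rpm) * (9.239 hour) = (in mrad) 3.113e+07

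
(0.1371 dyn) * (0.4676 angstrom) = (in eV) 400.1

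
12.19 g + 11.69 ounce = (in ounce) 12.12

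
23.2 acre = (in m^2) 9.389e+04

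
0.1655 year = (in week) 8.63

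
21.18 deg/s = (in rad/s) 0.3697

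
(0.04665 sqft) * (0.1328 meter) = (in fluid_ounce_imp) 20.26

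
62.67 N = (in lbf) 14.09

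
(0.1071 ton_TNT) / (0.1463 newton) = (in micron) 3.063e+15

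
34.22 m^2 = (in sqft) 368.3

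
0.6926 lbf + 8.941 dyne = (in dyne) 3.081e+05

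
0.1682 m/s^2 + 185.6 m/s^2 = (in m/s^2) 185.8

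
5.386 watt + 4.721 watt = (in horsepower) 0.01355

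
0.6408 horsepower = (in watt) 477.8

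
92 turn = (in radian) 578.1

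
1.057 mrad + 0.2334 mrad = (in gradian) 0.08215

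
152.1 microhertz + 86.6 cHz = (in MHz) 8.662e-07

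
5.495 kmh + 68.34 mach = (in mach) 68.34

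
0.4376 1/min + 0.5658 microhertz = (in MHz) 7.294e-09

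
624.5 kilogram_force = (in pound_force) 1377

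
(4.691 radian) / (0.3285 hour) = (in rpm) 0.03788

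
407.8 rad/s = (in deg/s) 2.337e+04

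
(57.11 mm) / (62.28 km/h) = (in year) 1.047e-10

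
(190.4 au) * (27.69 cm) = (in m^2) 7.887e+12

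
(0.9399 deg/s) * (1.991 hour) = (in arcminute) 4.042e+05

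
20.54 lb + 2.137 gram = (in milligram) 9.319e+06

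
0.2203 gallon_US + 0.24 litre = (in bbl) 0.006755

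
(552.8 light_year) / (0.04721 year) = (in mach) 1.032e+10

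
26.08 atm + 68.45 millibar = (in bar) 26.49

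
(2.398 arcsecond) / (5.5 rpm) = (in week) 3.337e-11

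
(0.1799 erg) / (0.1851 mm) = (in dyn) 9.719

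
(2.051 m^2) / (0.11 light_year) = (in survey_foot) 6.466e-15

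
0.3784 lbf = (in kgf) 0.1716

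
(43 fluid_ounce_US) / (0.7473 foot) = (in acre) 1.38e-06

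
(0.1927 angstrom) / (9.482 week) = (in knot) 6.532e-18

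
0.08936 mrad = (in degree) 0.00512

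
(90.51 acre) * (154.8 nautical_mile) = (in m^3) 1.05e+11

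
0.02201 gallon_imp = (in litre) 0.1001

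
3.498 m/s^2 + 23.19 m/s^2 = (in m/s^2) 26.69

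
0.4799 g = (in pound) 0.001058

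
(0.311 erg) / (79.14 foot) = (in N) 1.289e-09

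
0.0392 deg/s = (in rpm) 0.006533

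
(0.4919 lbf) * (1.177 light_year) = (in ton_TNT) 5.823e+06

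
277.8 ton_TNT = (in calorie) 2.778e+11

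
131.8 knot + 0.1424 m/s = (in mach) 0.1995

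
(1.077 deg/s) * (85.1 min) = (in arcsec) 1.98e+07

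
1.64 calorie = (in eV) 4.283e+19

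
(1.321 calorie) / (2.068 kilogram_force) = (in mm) 272.5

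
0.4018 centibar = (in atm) 0.003965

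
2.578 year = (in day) 941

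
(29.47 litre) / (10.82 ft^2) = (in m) 0.02932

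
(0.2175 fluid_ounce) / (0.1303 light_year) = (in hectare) 5.218e-25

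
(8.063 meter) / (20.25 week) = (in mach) 1.933e-09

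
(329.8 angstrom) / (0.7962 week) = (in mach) 2.011e-16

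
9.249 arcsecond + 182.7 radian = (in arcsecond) 3.768e+07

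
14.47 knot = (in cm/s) 744.4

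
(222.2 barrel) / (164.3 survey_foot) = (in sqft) 7.593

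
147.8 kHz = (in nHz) 1.478e+14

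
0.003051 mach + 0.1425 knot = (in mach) 0.003266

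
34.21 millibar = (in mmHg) 25.66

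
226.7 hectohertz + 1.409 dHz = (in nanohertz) 2.267e+13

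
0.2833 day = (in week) 0.04047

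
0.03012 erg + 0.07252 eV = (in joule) 3.012e-09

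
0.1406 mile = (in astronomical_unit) 1.513e-09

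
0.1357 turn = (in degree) 48.85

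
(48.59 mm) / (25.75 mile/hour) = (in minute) 7.035e-05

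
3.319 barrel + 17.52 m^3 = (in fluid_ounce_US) 6.103e+05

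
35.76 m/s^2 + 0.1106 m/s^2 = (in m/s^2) 35.87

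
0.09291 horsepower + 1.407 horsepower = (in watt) 1118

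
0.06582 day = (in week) 0.009403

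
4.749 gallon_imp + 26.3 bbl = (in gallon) 1110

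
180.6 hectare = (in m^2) 1.806e+06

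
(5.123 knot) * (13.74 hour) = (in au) 8.714e-07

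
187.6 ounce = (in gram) 5318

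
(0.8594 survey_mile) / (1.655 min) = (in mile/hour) 31.16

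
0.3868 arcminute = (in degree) 0.006447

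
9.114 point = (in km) 3.215e-06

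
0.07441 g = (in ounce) 0.002625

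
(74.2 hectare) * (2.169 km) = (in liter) 1.609e+12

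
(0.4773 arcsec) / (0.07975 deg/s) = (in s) 0.001662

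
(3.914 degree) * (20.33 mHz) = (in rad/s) 0.001389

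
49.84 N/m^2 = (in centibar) 0.04984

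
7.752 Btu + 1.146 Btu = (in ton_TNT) 2.244e-06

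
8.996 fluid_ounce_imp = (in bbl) 0.001608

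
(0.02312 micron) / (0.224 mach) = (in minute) 5.052e-12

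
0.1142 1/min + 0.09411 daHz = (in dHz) 9.43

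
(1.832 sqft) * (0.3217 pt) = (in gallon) 0.005103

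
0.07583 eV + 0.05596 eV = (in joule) 2.112e-20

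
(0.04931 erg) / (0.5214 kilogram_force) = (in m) 9.644e-10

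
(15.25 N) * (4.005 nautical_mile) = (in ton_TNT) 2.703e-05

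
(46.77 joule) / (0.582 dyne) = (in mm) 8.036e+09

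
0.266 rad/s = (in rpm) 2.54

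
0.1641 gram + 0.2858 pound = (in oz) 4.579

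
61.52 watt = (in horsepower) 0.0825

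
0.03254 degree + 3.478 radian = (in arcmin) 1.196e+04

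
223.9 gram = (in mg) 2.239e+05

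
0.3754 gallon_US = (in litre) 1.421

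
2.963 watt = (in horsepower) 0.003973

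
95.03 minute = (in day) 0.06599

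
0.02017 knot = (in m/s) 0.01038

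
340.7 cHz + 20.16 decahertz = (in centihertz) 2.05e+04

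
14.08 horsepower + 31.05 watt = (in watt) 1.053e+04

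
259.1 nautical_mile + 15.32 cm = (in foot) 1.574e+06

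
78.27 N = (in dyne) 7.827e+06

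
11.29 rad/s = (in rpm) 107.8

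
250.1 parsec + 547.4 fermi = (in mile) 4.795e+15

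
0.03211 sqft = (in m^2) 0.002983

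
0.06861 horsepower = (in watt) 51.16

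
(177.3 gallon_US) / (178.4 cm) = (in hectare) 3.762e-05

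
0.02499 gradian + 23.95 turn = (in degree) 8622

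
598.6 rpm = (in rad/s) 62.69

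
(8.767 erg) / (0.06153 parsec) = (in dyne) 4.618e-17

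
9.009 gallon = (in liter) 34.1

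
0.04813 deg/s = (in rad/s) 0.00084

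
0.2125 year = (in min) 1.117e+05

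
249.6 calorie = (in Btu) 0.9898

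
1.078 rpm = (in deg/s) 6.468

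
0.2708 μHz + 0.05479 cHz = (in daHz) 5.482e-05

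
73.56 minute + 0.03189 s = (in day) 0.05108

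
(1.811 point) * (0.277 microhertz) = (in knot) 3.44e-10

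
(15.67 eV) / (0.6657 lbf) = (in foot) 2.782e-18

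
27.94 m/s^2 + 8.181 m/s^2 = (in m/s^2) 36.12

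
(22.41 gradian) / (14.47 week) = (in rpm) 3.841e-07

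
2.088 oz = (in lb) 0.1305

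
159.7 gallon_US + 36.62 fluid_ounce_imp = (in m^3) 0.6056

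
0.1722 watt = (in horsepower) 0.0002309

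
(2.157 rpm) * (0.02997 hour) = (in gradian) 1551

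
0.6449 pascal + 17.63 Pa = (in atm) 0.0001804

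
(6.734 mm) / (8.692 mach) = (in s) 2.275e-06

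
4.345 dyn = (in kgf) 4.431e-06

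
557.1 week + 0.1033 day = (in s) 3.369e+08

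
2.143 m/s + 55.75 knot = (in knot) 59.92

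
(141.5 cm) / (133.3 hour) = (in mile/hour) 6.596e-06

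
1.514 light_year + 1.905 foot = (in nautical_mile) 7.734e+12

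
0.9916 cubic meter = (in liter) 991.6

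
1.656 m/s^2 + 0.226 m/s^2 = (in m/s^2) 1.882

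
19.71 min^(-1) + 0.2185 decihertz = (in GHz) 3.503e-10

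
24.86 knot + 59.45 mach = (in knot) 3.937e+04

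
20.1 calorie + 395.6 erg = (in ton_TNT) 2.01e-08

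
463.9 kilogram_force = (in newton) 4549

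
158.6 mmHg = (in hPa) 211.4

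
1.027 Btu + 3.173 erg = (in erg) 1.084e+10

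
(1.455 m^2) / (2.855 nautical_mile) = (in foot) 0.0009028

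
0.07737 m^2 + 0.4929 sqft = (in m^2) 0.1232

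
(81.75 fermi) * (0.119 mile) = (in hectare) 1.566e-15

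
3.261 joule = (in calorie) 0.7794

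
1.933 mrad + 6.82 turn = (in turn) 6.82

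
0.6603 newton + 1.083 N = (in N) 1.743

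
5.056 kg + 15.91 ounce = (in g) 5507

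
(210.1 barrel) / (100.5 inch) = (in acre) 0.003233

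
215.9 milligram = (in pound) 0.000476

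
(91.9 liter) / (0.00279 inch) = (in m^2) 1297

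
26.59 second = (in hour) 0.007386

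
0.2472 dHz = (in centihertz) 2.472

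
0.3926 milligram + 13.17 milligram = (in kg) 1.356e-05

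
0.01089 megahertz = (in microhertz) 1.089e+10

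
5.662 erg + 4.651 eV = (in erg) 5.662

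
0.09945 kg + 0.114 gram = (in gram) 99.56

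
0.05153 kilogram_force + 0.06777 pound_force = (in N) 0.8068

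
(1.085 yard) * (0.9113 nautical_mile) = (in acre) 0.4138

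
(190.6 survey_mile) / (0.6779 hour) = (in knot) 244.3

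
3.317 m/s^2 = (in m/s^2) 3.317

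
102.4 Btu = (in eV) 6.743e+23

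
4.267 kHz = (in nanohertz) 4.267e+12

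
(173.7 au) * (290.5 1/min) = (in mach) 3.695e+11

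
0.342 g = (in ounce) 0.01206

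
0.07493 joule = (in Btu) 7.102e-05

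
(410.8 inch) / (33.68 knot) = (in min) 0.01004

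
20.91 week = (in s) 1.265e+07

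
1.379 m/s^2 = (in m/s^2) 1.379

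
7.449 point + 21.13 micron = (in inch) 0.1043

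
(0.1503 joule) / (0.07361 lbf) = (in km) 0.000459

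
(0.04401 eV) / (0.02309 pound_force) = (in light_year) 7.256e-36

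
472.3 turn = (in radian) 2968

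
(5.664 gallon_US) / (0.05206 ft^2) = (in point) 1.257e+04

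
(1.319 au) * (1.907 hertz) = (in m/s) 3.763e+11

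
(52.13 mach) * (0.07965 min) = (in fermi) 8.483e+19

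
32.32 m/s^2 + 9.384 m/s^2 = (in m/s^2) 41.7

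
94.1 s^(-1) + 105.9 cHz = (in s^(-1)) 95.16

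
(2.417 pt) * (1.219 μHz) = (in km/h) 3.742e-09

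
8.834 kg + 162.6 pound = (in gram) 8.259e+04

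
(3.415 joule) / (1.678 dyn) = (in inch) 8.012e+06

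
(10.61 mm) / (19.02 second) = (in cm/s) 0.05578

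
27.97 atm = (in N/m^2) 2.834e+06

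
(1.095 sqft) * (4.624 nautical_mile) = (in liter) 8.712e+05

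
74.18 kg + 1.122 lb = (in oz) 2635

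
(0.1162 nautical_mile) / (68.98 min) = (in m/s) 0.052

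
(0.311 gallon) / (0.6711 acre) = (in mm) 0.0004335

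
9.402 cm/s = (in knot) 0.1828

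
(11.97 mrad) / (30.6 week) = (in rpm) 6.176e-09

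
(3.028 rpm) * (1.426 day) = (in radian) 3.907e+04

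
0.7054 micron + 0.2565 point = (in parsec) 2.955e-21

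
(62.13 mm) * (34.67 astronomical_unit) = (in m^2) 3.222e+11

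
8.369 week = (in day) 58.58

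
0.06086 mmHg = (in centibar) 0.008114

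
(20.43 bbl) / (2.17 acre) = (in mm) 0.3699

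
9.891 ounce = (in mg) 2.804e+05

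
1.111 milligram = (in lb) 2.449e-06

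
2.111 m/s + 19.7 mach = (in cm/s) 6.71e+05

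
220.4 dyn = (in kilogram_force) 0.0002247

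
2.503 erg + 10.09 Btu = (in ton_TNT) 2.544e-06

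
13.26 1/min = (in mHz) 221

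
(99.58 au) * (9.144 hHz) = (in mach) 4.001e+13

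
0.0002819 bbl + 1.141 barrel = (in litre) 181.4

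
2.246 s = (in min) 0.03743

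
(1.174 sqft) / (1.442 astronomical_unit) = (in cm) 5.056e-11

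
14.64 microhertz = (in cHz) 0.001464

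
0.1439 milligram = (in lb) 3.172e-07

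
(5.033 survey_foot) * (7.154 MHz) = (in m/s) 1.097e+07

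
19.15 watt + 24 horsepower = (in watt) 1.792e+04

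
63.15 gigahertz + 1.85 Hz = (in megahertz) 6.315e+04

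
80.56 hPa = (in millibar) 80.56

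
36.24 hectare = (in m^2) 3.624e+05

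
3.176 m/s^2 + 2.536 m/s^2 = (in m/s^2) 5.712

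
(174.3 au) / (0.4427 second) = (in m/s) 5.89e+13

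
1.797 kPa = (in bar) 0.01797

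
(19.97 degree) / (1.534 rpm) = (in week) 3.587e-06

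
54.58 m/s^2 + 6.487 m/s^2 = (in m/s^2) 61.07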